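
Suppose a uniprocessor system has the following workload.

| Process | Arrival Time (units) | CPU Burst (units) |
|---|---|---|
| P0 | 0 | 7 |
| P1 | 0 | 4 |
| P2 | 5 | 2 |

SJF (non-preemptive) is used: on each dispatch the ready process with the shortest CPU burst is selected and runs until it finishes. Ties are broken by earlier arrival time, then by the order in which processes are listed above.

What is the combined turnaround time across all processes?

Timeline: | P1 0-4 | P0 4-11 | P2 11-13 |
Completion: P0=11  P1=4  P2=13
Turnaround = completion − arrival: P0=11, P1=4, P2=8
Total turnaround = 11 + 4 + 8 = 23

23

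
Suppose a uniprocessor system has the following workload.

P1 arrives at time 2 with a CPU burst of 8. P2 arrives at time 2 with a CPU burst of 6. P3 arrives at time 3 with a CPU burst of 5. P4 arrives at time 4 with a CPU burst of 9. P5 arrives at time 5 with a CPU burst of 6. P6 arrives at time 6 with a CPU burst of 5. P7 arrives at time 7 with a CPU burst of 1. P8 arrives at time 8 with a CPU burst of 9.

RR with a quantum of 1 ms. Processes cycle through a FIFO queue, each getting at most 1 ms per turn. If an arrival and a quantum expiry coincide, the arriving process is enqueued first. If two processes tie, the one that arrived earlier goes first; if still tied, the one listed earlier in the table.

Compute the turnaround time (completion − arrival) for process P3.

29

Schedule: | idle 0-2 | P1 2-3 | P2 3-4 | P3 4-5 | P1 5-6 | P4 6-7 | P2 7-8 | P5 8-9 | P3 9-10 | P6 10-11 | P1 11-12 | P7 12-13 | P4 13-14 | P8 14-15 | P2 15-16 | P5 16-17 | P3 17-18 | P6 18-19 | P1 19-20 | P4 20-21 | P8 21-22 | P2 22-23 | P5 23-24 | P3 24-25 | P6 25-26 | P1 26-27 | P4 27-28 | P8 28-29 | P2 29-30 | P5 30-31 | P3 31-32 | P6 32-33 | P1 33-34 | P4 34-35 | P8 35-36 | P2 36-37 | P5 37-38 | P6 38-39 | P1 39-40 | P4 40-41 | P8 41-42 | P5 42-43 | P1 43-44 | P4 44-45 | P8 45-46 | P4 46-47 | P8 47-48 | P4 48-49 | P8 49-51 |
Completion: P1=44  P2=37  P3=32  P4=49  P5=43  P6=39  P7=13  P8=51
Turnaround (C−A): P1=42  P2=35  P3=29  P4=45  P5=38  P6=33  P7=6  P8=43
Turnaround(P3) = completion − arrival = 32 − 3 = 29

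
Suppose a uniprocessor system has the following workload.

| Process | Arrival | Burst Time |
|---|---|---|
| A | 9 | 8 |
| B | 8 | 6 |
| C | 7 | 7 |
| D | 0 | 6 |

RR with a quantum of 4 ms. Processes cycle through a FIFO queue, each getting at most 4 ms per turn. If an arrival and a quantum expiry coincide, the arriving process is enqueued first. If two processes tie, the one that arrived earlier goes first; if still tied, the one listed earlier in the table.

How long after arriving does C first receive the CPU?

Schedule: | D 0-6 | idle 6-7 | C 7-11 | B 11-15 | A 15-19 | C 19-22 | B 22-24 | A 24-28 |
Completion: A=28  B=24  C=22  D=6
Response(C) = first start − arrival = 7 − 7 = 0

0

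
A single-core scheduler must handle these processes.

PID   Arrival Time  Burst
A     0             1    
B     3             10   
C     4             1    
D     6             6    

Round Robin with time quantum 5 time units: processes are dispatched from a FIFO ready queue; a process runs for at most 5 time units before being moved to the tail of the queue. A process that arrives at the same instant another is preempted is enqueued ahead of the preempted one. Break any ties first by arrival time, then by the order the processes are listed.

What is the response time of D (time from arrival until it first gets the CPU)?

3

Schedule: | A 0-1 | idle 1-3 | B 3-8 | C 8-9 | D 9-14 | B 14-19 | D 19-20 |
Completion: A=1  B=19  C=9  D=20
Turnaround (C−A): A=1  B=16  C=5  D=14
Response(D) = first start − arrival = 9 − 6 = 3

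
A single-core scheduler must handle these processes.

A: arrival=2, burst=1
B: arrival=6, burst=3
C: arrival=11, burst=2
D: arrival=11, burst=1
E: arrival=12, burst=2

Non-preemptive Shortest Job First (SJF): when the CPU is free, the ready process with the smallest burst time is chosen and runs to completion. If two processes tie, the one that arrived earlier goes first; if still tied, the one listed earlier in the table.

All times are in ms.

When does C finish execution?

14

Schedule: | idle 0-2 | A 2-3 | idle 3-6 | B 6-9 | idle 9-11 | D 11-12 | C 12-14 | E 14-16 |
Completion: A=3  B=9  C=14  D=12  E=16
Turnaround (C−A): A=1  B=3  C=3  D=1  E=4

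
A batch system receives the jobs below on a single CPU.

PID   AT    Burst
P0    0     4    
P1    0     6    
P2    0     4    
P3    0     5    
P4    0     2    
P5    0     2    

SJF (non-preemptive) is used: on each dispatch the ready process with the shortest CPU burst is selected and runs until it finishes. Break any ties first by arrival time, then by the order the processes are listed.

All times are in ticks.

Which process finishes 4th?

Schedule: | P4 0-2 | P5 2-4 | P0 4-8 | P2 8-12 | P3 12-17 | P1 17-23 |
Completion: P0=8  P1=23  P2=12  P3=17  P4=2  P5=4
Finish order: P4 → P5 → P0 → P2 → P3 → P1

P2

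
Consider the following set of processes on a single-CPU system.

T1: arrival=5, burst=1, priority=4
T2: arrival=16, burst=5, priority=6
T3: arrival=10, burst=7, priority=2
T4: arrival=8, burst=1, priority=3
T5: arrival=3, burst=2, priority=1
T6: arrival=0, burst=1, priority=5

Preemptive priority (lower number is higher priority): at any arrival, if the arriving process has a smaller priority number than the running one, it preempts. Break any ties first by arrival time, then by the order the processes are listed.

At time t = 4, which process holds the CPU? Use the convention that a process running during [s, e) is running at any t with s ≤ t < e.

Gantt: | T6 0-1 | idle 1-3 | T5 3-5 | T1 5-6 | idle 6-8 | T4 8-9 | idle 9-10 | T3 10-17 | T2 17-22 |
Completion: T1=6  T2=22  T3=17  T4=9  T5=5  T6=1
Turnaround (C−A): T1=1  T2=6  T3=7  T4=1  T5=2  T6=1

T5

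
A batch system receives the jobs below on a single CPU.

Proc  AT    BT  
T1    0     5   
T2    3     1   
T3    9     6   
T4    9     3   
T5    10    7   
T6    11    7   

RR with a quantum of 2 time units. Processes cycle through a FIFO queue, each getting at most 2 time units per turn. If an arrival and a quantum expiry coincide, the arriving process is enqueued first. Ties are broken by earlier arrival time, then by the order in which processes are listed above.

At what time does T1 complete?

6

Timeline: | T1 0-4 | T2 4-5 | T1 5-6 | idle 6-9 | T3 9-11 | T4 11-13 | T5 13-15 | T6 15-17 | T3 17-19 | T4 19-20 | T5 20-22 | T6 22-24 | T3 24-26 | T5 26-28 | T6 28-30 | T5 30-31 | T6 31-32 |
Completion: T1=6  T2=5  T3=26  T4=20  T5=31  T6=32
Turnaround (C−A): T1=6  T2=2  T3=17  T4=11  T5=21  T6=21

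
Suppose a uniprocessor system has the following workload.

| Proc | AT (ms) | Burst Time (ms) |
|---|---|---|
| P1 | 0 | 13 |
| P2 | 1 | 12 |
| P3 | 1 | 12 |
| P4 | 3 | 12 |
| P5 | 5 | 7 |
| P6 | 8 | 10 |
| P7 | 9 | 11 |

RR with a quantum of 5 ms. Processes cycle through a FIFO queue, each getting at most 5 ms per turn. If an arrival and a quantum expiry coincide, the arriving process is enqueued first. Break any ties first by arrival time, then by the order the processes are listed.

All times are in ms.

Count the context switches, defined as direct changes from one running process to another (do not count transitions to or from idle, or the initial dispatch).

Gantt: | P1 0-5 | P2 5-10 | P3 10-15 | P4 15-20 | P5 20-25 | P1 25-30 | P6 30-35 | P7 35-40 | P2 40-45 | P3 45-50 | P4 50-55 | P5 55-57 | P1 57-60 | P6 60-65 | P7 65-70 | P2 70-72 | P3 72-74 | P4 74-76 | P7 76-77 |
Completion: P1=60  P2=72  P3=74  P4=76  P5=57  P6=65  P7=77

18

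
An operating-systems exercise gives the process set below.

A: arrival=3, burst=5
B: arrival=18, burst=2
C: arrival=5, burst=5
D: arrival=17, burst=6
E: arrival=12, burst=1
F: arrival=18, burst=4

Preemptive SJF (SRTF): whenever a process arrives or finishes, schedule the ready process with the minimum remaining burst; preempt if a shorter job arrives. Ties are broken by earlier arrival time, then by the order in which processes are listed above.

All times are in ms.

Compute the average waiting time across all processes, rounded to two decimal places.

Schedule: | idle 0-3 | A 3-8 | C 8-13 | E 13-14 | idle 14-17 | D 17-18 | B 18-20 | F 20-24 | D 24-29 |
Completion: A=8  B=20  C=13  D=29  E=14  F=24
Turnaround (C−A): A=5  B=2  C=8  D=12  E=2  F=6
Waiting times: A=0, B=0, C=3, D=6, E=1, F=2
Average waiting = (0+0+3+6+1+2) / 6 = 12/6 = 2.00

2.00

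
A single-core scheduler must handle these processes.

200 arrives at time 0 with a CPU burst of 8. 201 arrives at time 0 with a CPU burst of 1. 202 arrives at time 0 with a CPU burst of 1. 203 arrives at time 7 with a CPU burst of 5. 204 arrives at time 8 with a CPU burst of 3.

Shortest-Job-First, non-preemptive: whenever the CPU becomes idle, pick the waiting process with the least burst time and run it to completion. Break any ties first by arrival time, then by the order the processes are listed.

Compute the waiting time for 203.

6

Timeline: | 201 0-1 | 202 1-2 | 200 2-10 | 204 10-13 | 203 13-18 |
Completion: 200=10  201=1  202=2  203=18  204=13
Waiting(203) = turnaround − burst = 11 − 5 = 6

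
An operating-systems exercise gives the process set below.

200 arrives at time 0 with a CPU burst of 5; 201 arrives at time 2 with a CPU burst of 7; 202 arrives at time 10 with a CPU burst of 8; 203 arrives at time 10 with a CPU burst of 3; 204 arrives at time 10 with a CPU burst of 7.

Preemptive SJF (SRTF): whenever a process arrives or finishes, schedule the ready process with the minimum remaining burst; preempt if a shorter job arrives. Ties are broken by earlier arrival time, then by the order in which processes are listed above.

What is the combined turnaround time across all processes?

Gantt: | 200 0-5 | 201 5-12 | 203 12-15 | 204 15-22 | 202 22-30 |
Completion: 200=5  201=12  202=30  203=15  204=22
Turnaround = completion − arrival: 200=5, 201=10, 202=20, 203=5, 204=12
Total turnaround = 5 + 10 + 20 + 5 + 12 = 52

52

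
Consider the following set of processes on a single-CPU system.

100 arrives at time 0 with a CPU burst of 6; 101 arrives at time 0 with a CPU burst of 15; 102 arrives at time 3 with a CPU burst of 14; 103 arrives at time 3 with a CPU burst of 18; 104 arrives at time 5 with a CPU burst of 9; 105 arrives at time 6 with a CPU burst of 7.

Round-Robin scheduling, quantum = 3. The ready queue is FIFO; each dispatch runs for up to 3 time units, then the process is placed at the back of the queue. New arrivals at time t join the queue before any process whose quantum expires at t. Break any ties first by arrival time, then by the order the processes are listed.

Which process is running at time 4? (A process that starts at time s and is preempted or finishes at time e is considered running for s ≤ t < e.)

101

Schedule: | 100 0-3 | 101 3-6 | 102 6-9 | 103 9-12 | 100 12-15 | 104 15-18 | 105 18-21 | 101 21-24 | 102 24-27 | 103 27-30 | 104 30-33 | 105 33-36 | 101 36-39 | 102 39-42 | 103 42-45 | 104 45-48 | 105 48-49 | 101 49-52 | 102 52-55 | 103 55-58 | 101 58-61 | 102 61-63 | 103 63-69 |
Completion: 100=15  101=61  102=63  103=69  104=48  105=49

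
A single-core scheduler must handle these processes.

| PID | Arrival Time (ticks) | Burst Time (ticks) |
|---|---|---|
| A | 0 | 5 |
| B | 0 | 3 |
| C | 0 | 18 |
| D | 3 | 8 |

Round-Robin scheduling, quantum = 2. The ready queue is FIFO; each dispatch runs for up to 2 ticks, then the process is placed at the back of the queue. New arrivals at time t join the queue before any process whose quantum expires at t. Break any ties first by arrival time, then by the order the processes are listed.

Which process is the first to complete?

B

Schedule: | A 0-2 | B 2-4 | C 4-6 | A 6-8 | D 8-10 | B 10-11 | C 11-13 | A 13-14 | D 14-16 | C 16-18 | D 18-20 | C 20-22 | D 22-24 | C 24-34 |
Completion: A=14  B=11  C=34  D=24
Turnaround (C−A): A=14  B=11  C=34  D=21
Finish order: B → A → D → C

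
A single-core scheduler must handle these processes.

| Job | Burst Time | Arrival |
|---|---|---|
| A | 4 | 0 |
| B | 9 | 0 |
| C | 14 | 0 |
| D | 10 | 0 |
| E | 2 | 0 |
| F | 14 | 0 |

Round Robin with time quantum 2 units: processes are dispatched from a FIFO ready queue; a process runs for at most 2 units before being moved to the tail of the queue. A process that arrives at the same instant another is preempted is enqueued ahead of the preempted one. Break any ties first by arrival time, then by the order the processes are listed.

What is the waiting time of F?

Schedule: | A 0-2 | B 2-4 | C 4-6 | D 6-8 | E 8-10 | F 10-12 | A 12-14 | B 14-16 | C 16-18 | D 18-20 | F 20-22 | B 22-24 | C 24-26 | D 26-28 | F 28-30 | B 30-32 | C 32-34 | D 34-36 | F 36-38 | B 38-39 | C 39-41 | D 41-43 | F 43-45 | C 45-47 | F 47-49 | C 49-51 | F 51-53 |
Completion: A=14  B=39  C=51  D=43  E=10  F=53
Waiting(F) = turnaround − burst = 53 − 14 = 39

39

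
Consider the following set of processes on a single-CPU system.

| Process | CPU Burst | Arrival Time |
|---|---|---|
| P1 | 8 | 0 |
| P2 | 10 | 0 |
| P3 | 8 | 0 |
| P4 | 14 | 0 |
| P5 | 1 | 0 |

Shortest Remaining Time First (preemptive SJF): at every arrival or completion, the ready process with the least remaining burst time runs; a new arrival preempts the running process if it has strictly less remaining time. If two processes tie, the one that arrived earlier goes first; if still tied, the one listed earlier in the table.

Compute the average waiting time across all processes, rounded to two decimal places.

Timeline: | P5 0-1 | P1 1-9 | P3 9-17 | P2 17-27 | P4 27-41 |
Completion: P1=9  P2=27  P3=17  P4=41  P5=1
Turnaround (C−A): P1=9  P2=27  P3=17  P4=41  P5=1
Waiting times: P1=1, P2=17, P3=9, P4=27, P5=0
Average waiting = (1+17+9+27+0) / 5 = 54/5 = 10.80

10.80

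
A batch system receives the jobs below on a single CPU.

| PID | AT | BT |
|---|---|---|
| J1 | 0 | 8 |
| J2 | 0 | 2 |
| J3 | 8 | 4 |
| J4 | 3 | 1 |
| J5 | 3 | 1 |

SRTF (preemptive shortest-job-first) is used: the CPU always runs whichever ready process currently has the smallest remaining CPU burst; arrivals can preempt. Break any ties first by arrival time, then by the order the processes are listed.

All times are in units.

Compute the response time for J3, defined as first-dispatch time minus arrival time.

4

Timeline: | J2 0-2 | J1 2-3 | J4 3-4 | J5 4-5 | J1 5-12 | J3 12-16 |
Completion: J1=12  J2=2  J3=16  J4=4  J5=5
Response(J3) = first start − arrival = 12 − 8 = 4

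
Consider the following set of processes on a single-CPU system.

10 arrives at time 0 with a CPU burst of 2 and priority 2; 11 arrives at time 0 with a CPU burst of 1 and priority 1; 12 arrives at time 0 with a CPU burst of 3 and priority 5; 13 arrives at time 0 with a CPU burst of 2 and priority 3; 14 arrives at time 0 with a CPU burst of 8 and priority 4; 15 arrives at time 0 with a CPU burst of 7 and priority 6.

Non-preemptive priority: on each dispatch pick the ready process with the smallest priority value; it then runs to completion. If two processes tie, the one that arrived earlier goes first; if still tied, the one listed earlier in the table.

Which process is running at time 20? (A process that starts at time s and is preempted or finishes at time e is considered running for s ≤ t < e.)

15

Schedule: | 11 0-1 | 10 1-3 | 13 3-5 | 14 5-13 | 12 13-16 | 15 16-23 |
Completion: 10=3  11=1  12=16  13=5  14=13  15=23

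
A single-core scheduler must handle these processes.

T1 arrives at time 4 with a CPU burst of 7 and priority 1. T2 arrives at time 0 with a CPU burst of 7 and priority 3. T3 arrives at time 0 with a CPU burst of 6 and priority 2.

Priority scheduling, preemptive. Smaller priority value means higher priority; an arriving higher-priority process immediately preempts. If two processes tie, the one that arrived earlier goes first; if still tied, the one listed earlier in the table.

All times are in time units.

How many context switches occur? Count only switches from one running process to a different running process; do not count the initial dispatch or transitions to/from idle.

3

Gantt: | T3 0-4 | T1 4-11 | T3 11-13 | T2 13-20 |
Completion: T1=11  T2=20  T3=13
Turnaround (C−A): T1=7  T2=20  T3=13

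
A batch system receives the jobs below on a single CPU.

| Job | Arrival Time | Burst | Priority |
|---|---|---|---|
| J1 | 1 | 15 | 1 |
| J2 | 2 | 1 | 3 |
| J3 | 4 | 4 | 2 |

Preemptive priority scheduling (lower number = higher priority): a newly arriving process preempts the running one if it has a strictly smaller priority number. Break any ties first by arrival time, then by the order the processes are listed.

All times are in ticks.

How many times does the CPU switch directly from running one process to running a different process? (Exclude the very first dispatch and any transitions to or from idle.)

2

Schedule: | idle 0-1 | J1 1-16 | J3 16-20 | J2 20-21 |
Completion: J1=16  J2=21  J3=20
Turnaround (C−A): J1=15  J2=19  J3=16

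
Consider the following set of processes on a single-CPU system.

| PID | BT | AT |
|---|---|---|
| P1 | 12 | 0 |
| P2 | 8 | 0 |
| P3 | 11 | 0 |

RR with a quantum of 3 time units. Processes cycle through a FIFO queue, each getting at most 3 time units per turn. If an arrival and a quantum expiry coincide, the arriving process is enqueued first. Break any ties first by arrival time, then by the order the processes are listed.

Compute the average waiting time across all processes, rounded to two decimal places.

17.33

Gantt: | P1 0-3 | P2 3-6 | P3 6-9 | P1 9-12 | P2 12-15 | P3 15-18 | P1 18-21 | P2 21-23 | P3 23-26 | P1 26-29 | P3 29-31 |
Completion: P1=29  P2=23  P3=31
Turnaround (C−A): P1=29  P2=23  P3=31
Waiting times: P1=17, P2=15, P3=20
Average waiting = (17+15+20) / 3 = 52/3 = 17.33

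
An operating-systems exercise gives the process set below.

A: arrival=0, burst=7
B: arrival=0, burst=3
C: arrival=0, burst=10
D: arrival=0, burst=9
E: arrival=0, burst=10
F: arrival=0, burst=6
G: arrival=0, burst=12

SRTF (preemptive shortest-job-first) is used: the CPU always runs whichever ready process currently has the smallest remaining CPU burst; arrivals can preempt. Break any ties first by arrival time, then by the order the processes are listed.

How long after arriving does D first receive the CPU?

16

Schedule: | B 0-3 | F 3-9 | A 9-16 | D 16-25 | C 25-35 | E 35-45 | G 45-57 |
Completion: A=16  B=3  C=35  D=25  E=45  F=9  G=57
Turnaround (C−A): A=16  B=3  C=35  D=25  E=45  F=9  G=57
Response(D) = first start − arrival = 16 − 0 = 16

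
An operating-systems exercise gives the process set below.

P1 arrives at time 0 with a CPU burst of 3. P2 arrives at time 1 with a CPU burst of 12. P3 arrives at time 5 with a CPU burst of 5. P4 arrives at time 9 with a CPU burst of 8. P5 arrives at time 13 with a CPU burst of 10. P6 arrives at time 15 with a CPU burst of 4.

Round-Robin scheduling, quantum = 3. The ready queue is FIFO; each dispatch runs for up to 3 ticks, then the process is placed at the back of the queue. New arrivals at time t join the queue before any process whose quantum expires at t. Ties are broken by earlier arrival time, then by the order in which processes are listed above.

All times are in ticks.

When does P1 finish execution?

3

Timeline: | P1 0-3 | P2 3-6 | P3 6-9 | P2 9-12 | P4 12-15 | P3 15-17 | P2 17-20 | P5 20-23 | P6 23-26 | P4 26-29 | P2 29-32 | P5 32-35 | P6 35-36 | P4 36-38 | P5 38-42 |
Completion: P1=3  P2=32  P3=17  P4=38  P5=42  P6=36
Turnaround (C−A): P1=3  P2=31  P3=12  P4=29  P5=29  P6=21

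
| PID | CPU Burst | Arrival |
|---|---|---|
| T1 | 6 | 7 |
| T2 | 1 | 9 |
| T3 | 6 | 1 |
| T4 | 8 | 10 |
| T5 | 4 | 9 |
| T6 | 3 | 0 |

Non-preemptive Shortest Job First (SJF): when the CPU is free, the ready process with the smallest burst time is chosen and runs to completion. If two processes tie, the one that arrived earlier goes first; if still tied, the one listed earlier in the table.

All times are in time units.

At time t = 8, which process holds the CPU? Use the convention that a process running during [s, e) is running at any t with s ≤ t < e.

Timeline: | T6 0-3 | T3 3-9 | T2 9-10 | T5 10-14 | T1 14-20 | T4 20-28 |
Completion: T1=20  T2=10  T3=9  T4=28  T5=14  T6=3

T3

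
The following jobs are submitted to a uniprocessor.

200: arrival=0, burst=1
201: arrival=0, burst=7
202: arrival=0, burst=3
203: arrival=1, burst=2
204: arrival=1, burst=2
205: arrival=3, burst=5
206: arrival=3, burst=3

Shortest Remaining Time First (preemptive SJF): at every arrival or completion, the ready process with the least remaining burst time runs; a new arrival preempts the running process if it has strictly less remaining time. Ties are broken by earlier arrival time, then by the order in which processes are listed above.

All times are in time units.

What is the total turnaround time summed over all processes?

Gantt: | 200 0-1 | 203 1-3 | 204 3-5 | 202 5-8 | 206 8-11 | 205 11-16 | 201 16-23 |
Completion: 200=1  201=23  202=8  203=3  204=5  205=16  206=11
Turnaround = completion − arrival: 200=1, 201=23, 202=8, 203=2, 204=4, 205=13, 206=8
Total turnaround = 1 + 23 + 8 + 2 + 4 + 13 + 8 = 59

59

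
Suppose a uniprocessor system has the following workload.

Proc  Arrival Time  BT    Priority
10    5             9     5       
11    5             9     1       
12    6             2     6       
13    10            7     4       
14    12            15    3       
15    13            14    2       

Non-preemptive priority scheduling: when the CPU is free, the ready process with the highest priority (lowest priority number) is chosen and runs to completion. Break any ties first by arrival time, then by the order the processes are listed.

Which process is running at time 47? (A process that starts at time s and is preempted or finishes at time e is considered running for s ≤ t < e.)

Gantt: | idle 0-5 | 11 5-14 | 15 14-28 | 14 28-43 | 13 43-50 | 10 50-59 | 12 59-61 |
Completion: 10=59  11=14  12=61  13=50  14=43  15=28
Turnaround (C−A): 10=54  11=9  12=55  13=40  14=31  15=15

13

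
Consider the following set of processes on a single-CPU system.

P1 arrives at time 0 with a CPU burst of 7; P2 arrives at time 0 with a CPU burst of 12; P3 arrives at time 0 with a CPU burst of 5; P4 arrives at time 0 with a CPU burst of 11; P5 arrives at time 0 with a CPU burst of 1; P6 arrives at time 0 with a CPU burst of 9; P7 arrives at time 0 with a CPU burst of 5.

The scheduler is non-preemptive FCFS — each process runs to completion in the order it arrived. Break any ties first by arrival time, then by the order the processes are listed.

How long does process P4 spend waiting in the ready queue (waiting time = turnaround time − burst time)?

Gantt: | P1 0-7 | P2 7-19 | P3 19-24 | P4 24-35 | P5 35-36 | P6 36-45 | P7 45-50 |
Completion: P1=7  P2=19  P3=24  P4=35  P5=36  P6=45  P7=50
Waiting(P4) = turnaround − burst = 35 − 11 = 24

24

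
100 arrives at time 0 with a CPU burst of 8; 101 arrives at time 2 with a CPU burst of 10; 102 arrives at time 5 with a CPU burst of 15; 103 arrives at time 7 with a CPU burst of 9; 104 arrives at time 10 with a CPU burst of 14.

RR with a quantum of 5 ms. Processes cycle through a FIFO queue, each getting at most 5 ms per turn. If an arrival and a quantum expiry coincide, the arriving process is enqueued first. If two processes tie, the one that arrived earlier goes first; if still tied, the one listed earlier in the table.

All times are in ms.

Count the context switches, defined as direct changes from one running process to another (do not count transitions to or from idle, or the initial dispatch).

Timeline: | 100 0-5 | 101 5-10 | 102 10-15 | 100 15-18 | 103 18-23 | 104 23-28 | 101 28-33 | 102 33-38 | 103 38-42 | 104 42-47 | 102 47-52 | 104 52-56 |
Completion: 100=18  101=33  102=52  103=42  104=56
Turnaround (C−A): 100=18  101=31  102=47  103=35  104=46

11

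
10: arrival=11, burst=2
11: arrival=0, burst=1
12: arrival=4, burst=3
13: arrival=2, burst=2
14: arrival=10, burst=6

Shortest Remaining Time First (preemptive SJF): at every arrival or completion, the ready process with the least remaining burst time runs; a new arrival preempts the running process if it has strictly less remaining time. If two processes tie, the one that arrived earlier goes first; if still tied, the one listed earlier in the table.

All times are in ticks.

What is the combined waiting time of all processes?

2

Gantt: | 11 0-1 | idle 1-2 | 13 2-4 | 12 4-7 | idle 7-10 | 14 10-11 | 10 11-13 | 14 13-18 |
Completion: 10=13  11=1  12=7  13=4  14=18
Turnaround (C−A): 10=2  11=1  12=3  13=2  14=8
Waiting = turnaround − burst: 10=0, 11=0, 12=0, 13=0, 14=2
Total waiting = 0 + 0 + 0 + 0 + 2 = 2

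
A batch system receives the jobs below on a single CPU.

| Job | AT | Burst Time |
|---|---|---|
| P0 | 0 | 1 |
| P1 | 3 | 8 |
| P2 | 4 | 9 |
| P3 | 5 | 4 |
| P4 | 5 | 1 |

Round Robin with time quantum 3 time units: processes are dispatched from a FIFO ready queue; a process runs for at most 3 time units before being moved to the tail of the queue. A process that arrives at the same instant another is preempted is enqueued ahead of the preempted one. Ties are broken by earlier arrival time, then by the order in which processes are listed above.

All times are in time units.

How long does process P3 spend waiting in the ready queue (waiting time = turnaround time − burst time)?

11

Schedule: | P0 0-1 | idle 1-3 | P1 3-6 | P2 6-9 | P3 9-12 | P4 12-13 | P1 13-16 | P2 16-19 | P3 19-20 | P1 20-22 | P2 22-25 |
Completion: P0=1  P1=22  P2=25  P3=20  P4=13
Turnaround (C−A): P0=1  P1=19  P2=21  P3=15  P4=8
Waiting(P3) = turnaround − burst = 15 − 4 = 11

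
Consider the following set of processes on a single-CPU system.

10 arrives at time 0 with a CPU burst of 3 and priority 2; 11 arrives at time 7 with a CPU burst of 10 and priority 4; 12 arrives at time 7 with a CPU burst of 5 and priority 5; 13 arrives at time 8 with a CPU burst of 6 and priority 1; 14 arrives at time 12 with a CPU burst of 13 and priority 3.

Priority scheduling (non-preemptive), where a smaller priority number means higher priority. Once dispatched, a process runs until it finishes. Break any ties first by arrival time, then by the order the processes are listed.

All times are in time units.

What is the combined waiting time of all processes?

49

Timeline: | 10 0-3 | idle 3-7 | 11 7-17 | 13 17-23 | 14 23-36 | 12 36-41 |
Completion: 10=3  11=17  12=41  13=23  14=36
Waiting = turnaround − burst: 10=0, 11=0, 12=29, 13=9, 14=11
Total waiting = 0 + 0 + 29 + 9 + 11 = 49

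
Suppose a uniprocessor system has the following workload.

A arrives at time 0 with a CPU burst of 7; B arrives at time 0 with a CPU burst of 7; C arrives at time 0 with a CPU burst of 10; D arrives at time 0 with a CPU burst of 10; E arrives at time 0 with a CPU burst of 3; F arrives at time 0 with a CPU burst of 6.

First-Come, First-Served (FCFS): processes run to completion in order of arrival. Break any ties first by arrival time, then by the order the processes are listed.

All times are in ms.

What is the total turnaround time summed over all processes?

Schedule: | A 0-7 | B 7-14 | C 14-24 | D 24-34 | E 34-37 | F 37-43 |
Completion: A=7  B=14  C=24  D=34  E=37  F=43
Turnaround (C−A): A=7  B=14  C=24  D=34  E=37  F=43
Turnaround = completion − arrival: A=7, B=14, C=24, D=34, E=37, F=43
Total turnaround = 7 + 14 + 24 + 34 + 37 + 43 = 159

159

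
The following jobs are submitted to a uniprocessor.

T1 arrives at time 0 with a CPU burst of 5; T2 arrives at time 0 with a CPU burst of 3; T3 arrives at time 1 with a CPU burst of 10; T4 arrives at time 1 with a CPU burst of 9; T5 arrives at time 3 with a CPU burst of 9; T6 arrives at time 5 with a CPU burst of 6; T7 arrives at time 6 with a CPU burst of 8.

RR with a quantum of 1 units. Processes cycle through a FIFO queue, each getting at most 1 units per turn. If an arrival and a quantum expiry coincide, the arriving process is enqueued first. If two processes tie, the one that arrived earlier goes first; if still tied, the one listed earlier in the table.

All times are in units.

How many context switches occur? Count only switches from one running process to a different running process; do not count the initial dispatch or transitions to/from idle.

Timeline: | T1 0-1 | T2 1-2 | T3 2-3 | T4 3-4 | T1 4-5 | T2 5-6 | T5 6-7 | T3 7-8 | T4 8-9 | T6 9-10 | T1 10-11 | T7 11-12 | T2 12-13 | T5 13-14 | T3 14-15 | T4 15-16 | T6 16-17 | T1 17-18 | T7 18-19 | T5 19-20 | T3 20-21 | T4 21-22 | T6 22-23 | T1 23-24 | T7 24-25 | T5 25-26 | T3 26-27 | T4 27-28 | T6 28-29 | T7 29-30 | T5 30-31 | T3 31-32 | T4 32-33 | T6 33-34 | T7 34-35 | T5 35-36 | T3 36-37 | T4 37-38 | T6 38-39 | T7 39-40 | T5 40-41 | T3 41-42 | T4 42-43 | T7 43-44 | T5 44-45 | T3 45-46 | T4 46-47 | T7 47-48 | T5 48-49 | T3 49-50 |
Completion: T1=24  T2=13  T3=50  T4=47  T5=49  T6=39  T7=48

49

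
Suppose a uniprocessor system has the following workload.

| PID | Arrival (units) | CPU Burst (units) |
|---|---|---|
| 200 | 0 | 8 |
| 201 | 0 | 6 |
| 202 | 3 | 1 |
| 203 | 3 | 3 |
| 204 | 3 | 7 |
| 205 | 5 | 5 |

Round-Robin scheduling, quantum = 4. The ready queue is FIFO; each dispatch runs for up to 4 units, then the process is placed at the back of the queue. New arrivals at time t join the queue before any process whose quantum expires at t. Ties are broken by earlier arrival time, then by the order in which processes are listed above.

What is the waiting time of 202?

Schedule: | 200 0-4 | 201 4-8 | 202 8-9 | 203 9-12 | 204 12-16 | 200 16-20 | 205 20-24 | 201 24-26 | 204 26-29 | 205 29-30 |
Completion: 200=20  201=26  202=9  203=12  204=29  205=30
Turnaround (C−A): 200=20  201=26  202=6  203=9  204=26  205=25
Waiting(202) = turnaround − burst = 6 − 1 = 5

5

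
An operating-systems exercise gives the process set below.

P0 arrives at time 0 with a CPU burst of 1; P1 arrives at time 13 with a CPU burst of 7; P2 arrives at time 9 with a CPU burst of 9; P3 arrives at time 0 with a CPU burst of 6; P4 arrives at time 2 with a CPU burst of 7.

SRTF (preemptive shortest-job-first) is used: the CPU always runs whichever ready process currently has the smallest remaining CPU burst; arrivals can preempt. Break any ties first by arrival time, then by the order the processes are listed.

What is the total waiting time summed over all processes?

19

Schedule: | P0 0-1 | P3 1-7 | P4 7-14 | P1 14-21 | P2 21-30 |
Completion: P0=1  P1=21  P2=30  P3=7  P4=14
Waiting = turnaround − burst: P0=0, P1=1, P2=12, P3=1, P4=5
Total waiting = 0 + 1 + 12 + 1 + 5 = 19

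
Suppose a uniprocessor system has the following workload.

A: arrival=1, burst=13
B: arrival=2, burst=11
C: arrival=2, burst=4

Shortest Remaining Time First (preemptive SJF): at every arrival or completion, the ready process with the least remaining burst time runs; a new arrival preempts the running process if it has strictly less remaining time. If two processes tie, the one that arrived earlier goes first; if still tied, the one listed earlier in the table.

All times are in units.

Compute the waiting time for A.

15

Gantt: | idle 0-1 | A 1-2 | C 2-6 | B 6-17 | A 17-29 |
Completion: A=29  B=17  C=6
Waiting(A) = turnaround − burst = 28 − 13 = 15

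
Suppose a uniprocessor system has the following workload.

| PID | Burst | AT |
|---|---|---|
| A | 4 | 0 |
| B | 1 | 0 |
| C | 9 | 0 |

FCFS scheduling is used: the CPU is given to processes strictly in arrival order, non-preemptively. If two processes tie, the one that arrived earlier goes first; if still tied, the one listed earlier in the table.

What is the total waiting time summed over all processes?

9

Timeline: | A 0-4 | B 4-5 | C 5-14 |
Completion: A=4  B=5  C=14
Turnaround (C−A): A=4  B=5  C=14
Waiting = turnaround − burst: A=0, B=4, C=5
Total waiting = 0 + 4 + 5 = 9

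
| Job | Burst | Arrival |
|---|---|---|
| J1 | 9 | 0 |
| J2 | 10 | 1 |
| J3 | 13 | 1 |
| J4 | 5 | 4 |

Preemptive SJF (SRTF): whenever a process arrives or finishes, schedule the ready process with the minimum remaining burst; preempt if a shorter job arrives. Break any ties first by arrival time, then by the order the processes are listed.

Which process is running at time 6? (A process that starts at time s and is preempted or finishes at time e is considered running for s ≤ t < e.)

Timeline: | J1 0-9 | J4 9-14 | J2 14-24 | J3 24-37 |
Completion: J1=9  J2=24  J3=37  J4=14

J1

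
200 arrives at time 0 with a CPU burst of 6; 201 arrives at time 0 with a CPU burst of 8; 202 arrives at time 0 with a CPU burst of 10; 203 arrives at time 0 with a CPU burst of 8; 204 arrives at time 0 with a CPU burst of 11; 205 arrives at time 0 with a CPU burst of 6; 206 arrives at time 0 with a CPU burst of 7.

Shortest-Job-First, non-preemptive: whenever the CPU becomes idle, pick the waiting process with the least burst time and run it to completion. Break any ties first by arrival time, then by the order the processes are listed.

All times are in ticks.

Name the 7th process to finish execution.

Timeline: | 200 0-6 | 205 6-12 | 206 12-19 | 201 19-27 | 203 27-35 | 202 35-45 | 204 45-56 |
Completion: 200=6  201=27  202=45  203=35  204=56  205=12  206=19
Finish order: 200 → 205 → 206 → 201 → 203 → 202 → 204

204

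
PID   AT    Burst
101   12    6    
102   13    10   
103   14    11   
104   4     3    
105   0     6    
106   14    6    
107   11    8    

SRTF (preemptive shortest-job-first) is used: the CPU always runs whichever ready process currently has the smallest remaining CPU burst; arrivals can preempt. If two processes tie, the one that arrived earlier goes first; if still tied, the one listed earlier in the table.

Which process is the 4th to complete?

106

Gantt: | 105 0-6 | 104 6-9 | idle 9-11 | 107 11-12 | 101 12-18 | 106 18-24 | 107 24-31 | 102 31-41 | 103 41-52 |
Completion: 101=18  102=41  103=52  104=9  105=6  106=24  107=31
Turnaround (C−A): 101=6  102=28  103=38  104=5  105=6  106=10  107=20
Finish order: 105 → 104 → 101 → 106 → 107 → 102 → 103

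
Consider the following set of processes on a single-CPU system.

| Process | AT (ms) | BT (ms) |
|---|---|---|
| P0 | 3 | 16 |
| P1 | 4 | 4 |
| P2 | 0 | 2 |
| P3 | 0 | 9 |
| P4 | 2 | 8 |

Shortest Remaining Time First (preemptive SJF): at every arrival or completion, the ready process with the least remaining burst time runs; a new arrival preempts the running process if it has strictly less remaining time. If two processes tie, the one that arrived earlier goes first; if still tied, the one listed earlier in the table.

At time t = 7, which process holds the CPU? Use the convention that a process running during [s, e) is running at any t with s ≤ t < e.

P1

Timeline: | P2 0-2 | P4 2-4 | P1 4-8 | P4 8-14 | P3 14-23 | P0 23-39 |
Completion: P0=39  P1=8  P2=2  P3=23  P4=14
Turnaround (C−A): P0=36  P1=4  P2=2  P3=23  P4=12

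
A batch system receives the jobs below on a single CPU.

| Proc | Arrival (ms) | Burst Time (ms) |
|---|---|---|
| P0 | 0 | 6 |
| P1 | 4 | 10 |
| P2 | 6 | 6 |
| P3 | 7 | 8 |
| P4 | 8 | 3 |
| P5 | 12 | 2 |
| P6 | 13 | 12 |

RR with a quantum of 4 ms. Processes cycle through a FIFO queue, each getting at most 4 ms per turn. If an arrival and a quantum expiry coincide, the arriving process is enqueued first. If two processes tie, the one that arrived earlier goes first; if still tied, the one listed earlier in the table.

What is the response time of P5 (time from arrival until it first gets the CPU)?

13

Schedule: | P0 0-4 | P1 4-8 | P0 8-10 | P2 10-14 | P3 14-18 | P4 18-21 | P1 21-25 | P5 25-27 | P6 27-31 | P2 31-33 | P3 33-37 | P1 37-39 | P6 39-47 |
Completion: P0=10  P1=39  P2=33  P3=37  P4=21  P5=27  P6=47
Response(P5) = first start − arrival = 25 − 12 = 13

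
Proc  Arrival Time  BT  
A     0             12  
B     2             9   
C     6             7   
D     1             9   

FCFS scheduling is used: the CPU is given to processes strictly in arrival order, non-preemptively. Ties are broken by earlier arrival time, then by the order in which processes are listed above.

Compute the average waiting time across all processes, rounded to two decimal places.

13.50

Timeline: | A 0-12 | D 12-21 | B 21-30 | C 30-37 |
Completion: A=12  B=30  C=37  D=21
Turnaround (C−A): A=12  B=28  C=31  D=20
Waiting times: A=0, B=19, C=24, D=11
Average waiting = (0+19+24+11) / 4 = 54/4 = 13.50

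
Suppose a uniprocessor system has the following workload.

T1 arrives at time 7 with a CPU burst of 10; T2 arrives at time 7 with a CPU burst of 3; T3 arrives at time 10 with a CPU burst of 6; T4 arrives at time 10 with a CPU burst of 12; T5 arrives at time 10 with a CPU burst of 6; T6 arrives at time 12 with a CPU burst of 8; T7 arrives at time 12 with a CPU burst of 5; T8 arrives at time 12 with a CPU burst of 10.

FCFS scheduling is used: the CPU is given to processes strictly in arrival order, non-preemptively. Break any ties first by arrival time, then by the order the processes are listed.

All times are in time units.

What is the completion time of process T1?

17

Gantt: | idle 0-7 | T1 7-17 | T2 17-20 | T3 20-26 | T4 26-38 | T5 38-44 | T6 44-52 | T7 52-57 | T8 57-67 |
Completion: T1=17  T2=20  T3=26  T4=38  T5=44  T6=52  T7=57  T8=67
Turnaround (C−A): T1=10  T2=13  T3=16  T4=28  T5=34  T6=40  T7=45  T8=55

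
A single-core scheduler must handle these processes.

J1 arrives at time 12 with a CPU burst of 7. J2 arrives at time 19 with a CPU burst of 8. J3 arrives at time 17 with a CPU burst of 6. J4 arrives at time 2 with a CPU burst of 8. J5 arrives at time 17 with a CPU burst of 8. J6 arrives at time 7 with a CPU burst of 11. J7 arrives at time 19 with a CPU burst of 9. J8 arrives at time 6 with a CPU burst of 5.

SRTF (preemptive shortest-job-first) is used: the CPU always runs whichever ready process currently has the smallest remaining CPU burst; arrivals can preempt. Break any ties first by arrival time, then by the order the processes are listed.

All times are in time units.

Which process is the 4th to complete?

Schedule: | idle 0-2 | J4 2-10 | J8 10-15 | J1 15-22 | J3 22-28 | J5 28-36 | J2 36-44 | J7 44-53 | J6 53-64 |
Completion: J1=22  J2=44  J3=28  J4=10  J5=36  J6=64  J7=53  J8=15
Turnaround (C−A): J1=10  J2=25  J3=11  J4=8  J5=19  J6=57  J7=34  J8=9
Finish order: J4 → J8 → J1 → J3 → J5 → J2 → J7 → J6

J3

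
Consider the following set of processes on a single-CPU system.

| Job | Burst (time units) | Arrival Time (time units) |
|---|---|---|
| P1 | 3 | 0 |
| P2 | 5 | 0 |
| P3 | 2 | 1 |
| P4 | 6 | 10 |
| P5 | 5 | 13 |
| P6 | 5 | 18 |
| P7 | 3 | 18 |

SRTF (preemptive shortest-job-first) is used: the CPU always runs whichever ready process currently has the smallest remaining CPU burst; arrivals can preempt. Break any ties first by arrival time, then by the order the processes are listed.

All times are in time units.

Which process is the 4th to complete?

P4

Gantt: | P1 0-3 | P3 3-5 | P2 5-10 | P4 10-16 | P5 16-21 | P7 21-24 | P6 24-29 |
Completion: P1=3  P2=10  P3=5  P4=16  P5=21  P6=29  P7=24
Turnaround (C−A): P1=3  P2=10  P3=4  P4=6  P5=8  P6=11  P7=6
Finish order: P1 → P3 → P2 → P4 → P5 → P7 → P6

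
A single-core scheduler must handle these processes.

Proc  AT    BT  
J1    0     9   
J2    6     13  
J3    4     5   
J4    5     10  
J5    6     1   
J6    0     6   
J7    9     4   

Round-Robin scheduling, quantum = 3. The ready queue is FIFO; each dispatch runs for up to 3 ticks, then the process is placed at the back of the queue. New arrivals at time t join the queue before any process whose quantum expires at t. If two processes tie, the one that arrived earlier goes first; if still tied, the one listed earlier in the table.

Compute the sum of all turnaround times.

198

Schedule: | J1 0-3 | J6 3-6 | J1 6-9 | J3 9-12 | J4 12-15 | J2 15-18 | J5 18-19 | J6 19-22 | J7 22-25 | J1 25-28 | J3 28-30 | J4 30-33 | J2 33-36 | J7 36-37 | J4 37-40 | J2 40-43 | J4 43-44 | J2 44-48 |
Completion: J1=28  J2=48  J3=30  J4=44  J5=19  J6=22  J7=37
Turnaround (C−A): J1=28  J2=42  J3=26  J4=39  J5=13  J6=22  J7=28
Turnaround = completion − arrival: J1=28, J2=42, J3=26, J4=39, J5=13, J6=22, J7=28
Total turnaround = 28 + 42 + 26 + 39 + 13 + 22 + 28 = 198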